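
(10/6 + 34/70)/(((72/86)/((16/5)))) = 38872/4725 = 8.23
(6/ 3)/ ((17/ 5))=10/ 17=0.59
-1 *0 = 0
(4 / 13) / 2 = 2 / 13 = 0.15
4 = 4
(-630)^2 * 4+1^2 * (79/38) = 60328879/38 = 1587602.08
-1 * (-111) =111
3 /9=1 /3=0.33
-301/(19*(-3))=301/57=5.28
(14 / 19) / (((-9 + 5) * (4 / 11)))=-77 / 152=-0.51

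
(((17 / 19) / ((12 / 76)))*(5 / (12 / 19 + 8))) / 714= 0.00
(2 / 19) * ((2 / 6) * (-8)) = -16 / 57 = -0.28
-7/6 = -1.17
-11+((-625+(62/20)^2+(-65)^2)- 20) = 357861/100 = 3578.61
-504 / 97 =-5.20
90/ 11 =8.18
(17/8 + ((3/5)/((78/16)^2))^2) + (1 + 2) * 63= 191.13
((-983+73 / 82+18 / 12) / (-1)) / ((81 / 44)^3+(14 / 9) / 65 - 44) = -2003521291200 / 77102574559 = -25.99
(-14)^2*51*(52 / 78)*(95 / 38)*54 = 899640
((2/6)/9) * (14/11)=14/297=0.05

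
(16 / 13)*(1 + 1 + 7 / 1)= 144 / 13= 11.08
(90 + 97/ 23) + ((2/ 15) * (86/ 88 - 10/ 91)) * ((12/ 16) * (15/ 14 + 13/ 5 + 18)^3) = 308622986575027/ 315875560000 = 977.04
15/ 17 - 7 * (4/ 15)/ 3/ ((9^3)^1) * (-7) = 495407/ 557685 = 0.89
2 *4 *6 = 48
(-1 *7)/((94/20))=-1.49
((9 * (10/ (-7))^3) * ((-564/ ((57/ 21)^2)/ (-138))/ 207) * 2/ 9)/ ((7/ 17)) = -3196000/ 84217329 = -0.04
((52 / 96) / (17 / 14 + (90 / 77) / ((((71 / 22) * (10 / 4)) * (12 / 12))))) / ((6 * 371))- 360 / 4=-463986517 / 5155416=-90.00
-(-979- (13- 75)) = 917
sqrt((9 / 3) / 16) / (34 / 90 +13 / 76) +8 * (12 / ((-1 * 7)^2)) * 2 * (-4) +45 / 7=-453 / 49 +855 * sqrt(3) / 1877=-8.46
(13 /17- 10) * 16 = -2512 /17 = -147.76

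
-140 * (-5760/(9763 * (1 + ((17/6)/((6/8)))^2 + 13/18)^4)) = 555406013030400/440000268246574243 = 0.00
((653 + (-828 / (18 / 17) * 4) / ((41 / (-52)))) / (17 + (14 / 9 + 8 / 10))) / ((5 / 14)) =668.37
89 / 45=1.98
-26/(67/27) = -702/67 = -10.48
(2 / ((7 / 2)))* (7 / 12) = 1 / 3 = 0.33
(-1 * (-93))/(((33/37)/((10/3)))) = 11470/33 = 347.58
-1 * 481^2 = -231361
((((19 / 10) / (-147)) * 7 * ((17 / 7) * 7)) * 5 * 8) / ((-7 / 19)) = 24548 / 147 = 166.99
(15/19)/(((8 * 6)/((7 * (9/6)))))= 105/608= 0.17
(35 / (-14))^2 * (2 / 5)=5 / 2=2.50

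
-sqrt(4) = -2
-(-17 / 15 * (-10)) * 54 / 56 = -153 / 14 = -10.93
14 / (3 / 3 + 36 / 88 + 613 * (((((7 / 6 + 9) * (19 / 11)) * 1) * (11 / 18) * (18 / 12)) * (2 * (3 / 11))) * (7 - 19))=-28 / 129173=-0.00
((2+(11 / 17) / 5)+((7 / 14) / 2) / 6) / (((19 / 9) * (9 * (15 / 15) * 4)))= 4429 / 155040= 0.03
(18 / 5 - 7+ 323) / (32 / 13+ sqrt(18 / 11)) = 3656224 / 20555 - 405093 * sqrt(22) / 20555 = 85.44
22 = 22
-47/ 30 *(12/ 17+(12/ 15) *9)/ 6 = -2632/ 1275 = -2.06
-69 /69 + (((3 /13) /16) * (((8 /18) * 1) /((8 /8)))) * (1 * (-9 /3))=-53 /52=-1.02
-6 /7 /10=-0.09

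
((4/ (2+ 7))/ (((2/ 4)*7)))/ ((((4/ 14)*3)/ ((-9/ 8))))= -0.17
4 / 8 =1 / 2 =0.50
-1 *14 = -14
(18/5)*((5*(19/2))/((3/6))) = 342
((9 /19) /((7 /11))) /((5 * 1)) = 99 /665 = 0.15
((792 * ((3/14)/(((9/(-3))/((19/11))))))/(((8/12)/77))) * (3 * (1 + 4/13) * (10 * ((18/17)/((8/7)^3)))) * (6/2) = -783897345/832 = -942184.31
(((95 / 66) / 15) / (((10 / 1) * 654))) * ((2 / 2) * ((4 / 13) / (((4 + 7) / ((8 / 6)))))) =38 / 69440085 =0.00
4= 4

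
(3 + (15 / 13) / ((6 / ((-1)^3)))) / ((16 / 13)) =73 / 32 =2.28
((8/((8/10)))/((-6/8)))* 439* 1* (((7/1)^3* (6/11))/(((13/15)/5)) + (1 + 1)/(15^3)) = -1829511554432/289575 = -6317919.55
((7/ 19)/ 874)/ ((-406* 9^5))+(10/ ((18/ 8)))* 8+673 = 40297627856555/ 56872926252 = 708.56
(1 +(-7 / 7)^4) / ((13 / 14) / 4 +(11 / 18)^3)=40824 / 9397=4.34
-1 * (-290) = 290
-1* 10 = -10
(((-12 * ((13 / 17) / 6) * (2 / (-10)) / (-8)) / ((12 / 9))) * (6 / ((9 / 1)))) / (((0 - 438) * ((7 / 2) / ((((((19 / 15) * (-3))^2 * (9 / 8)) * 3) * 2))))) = 42237 / 34748000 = 0.00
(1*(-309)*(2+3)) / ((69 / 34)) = -761.30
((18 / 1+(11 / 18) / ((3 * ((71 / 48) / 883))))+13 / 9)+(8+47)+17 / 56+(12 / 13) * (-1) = 30303761 / 155064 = 195.43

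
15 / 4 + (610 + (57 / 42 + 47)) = 18539 / 28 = 662.11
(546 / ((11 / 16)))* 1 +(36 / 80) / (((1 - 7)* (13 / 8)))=567807 / 715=794.14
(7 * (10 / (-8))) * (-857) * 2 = 29995 / 2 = 14997.50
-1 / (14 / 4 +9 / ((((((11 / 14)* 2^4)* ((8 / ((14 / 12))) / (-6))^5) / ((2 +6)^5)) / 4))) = 11 / 529382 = 0.00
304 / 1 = 304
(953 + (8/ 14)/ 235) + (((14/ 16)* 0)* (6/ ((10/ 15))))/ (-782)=1567689/ 1645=953.00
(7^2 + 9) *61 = 3538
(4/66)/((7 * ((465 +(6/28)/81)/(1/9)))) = 4/1933481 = 0.00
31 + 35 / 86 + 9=3475 / 86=40.41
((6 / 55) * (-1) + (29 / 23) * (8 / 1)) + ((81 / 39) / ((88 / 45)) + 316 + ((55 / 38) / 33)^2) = 139790259127 / 427438440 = 327.04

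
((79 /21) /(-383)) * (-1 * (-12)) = -0.12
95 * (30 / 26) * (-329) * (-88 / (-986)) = -20628300 / 6409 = -3218.65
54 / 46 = 27 / 23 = 1.17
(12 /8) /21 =1 /14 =0.07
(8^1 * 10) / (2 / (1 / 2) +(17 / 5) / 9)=3600 / 197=18.27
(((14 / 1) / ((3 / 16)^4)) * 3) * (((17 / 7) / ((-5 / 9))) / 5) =-2228224 / 75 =-29709.65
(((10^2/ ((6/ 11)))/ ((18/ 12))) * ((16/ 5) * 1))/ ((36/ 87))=945.19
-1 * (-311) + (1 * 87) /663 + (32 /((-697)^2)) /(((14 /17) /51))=809109528 /2600507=311.14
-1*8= -8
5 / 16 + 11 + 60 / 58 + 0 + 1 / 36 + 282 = 1229309 / 4176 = 294.37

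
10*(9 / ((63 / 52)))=520 / 7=74.29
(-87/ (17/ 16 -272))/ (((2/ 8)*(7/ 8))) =14848/ 10115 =1.47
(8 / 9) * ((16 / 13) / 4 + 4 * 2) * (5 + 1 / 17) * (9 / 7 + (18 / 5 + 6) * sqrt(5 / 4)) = 74304 / 1547 + 198144 * sqrt(5) / 1105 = 448.99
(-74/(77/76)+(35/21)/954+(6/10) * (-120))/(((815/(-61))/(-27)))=-293.10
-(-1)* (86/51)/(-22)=-43/561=-0.08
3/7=0.43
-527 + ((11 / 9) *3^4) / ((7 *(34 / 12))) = -62119 / 119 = -522.01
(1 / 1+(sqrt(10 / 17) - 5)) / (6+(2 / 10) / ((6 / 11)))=-120 / 191+30*sqrt(170) / 3247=-0.51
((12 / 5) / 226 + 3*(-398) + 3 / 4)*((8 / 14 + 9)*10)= -180680307 / 1582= -114210.05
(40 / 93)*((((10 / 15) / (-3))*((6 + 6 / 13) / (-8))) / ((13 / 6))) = 0.04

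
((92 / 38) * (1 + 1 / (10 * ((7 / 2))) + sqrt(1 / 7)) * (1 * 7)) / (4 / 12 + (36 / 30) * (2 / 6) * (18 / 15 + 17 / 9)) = 10350 * sqrt(7) / 6707 + 74520 / 6707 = 15.19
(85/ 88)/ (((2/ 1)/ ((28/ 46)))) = 595/ 2024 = 0.29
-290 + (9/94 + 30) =-24431/94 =-259.90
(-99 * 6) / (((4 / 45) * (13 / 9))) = -120285 / 26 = -4626.35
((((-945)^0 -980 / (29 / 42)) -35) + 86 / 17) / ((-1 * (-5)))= -713988 / 2465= -289.65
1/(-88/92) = -23/22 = -1.05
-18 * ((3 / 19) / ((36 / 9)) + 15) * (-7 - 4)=113157 / 38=2977.82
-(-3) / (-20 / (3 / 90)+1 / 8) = -24 / 4799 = -0.01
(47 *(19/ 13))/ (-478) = -893/ 6214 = -0.14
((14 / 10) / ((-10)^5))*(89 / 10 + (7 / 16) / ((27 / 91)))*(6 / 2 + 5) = -156863 / 135000000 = -0.00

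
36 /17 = 2.12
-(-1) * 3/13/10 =3/130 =0.02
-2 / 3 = -0.67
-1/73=-0.01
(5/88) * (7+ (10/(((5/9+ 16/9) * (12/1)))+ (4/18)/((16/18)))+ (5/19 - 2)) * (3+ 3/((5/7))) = 28107/11704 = 2.40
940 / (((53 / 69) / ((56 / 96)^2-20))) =-15301555 / 636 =-24059.05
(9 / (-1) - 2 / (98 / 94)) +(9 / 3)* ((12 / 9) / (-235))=-125921 / 11515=-10.94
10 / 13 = 0.77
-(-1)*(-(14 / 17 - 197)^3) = 37092620375 / 4913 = 7549892.20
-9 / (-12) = 3 / 4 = 0.75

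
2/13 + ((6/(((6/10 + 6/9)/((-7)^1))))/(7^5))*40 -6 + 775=456097581/593047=769.07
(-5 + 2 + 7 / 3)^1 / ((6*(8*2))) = -1 / 144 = -0.01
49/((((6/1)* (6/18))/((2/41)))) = 49/41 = 1.20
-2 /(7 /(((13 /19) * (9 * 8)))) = -14.08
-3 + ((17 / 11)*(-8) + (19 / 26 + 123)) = 30993 / 286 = 108.37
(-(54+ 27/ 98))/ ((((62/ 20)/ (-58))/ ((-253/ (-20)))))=39025503/ 3038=12845.79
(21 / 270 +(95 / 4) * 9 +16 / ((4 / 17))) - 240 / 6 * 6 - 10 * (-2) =11129 / 180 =61.83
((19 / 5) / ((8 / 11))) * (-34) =-3553 / 20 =-177.65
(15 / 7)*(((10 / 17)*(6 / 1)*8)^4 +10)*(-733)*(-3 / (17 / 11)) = 19261094237020350 / 9938999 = 1937930996.57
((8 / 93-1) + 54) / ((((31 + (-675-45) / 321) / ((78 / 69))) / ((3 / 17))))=13734734 / 37296317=0.37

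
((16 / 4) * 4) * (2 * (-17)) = -544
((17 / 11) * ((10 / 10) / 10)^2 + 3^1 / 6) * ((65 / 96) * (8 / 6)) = 0.47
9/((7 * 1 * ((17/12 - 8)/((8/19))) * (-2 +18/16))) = 6912/73549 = 0.09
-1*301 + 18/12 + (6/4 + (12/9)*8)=-287.33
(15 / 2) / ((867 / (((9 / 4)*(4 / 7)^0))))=45 / 2312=0.02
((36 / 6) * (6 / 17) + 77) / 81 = 1345 / 1377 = 0.98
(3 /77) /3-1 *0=1 /77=0.01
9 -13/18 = 149/18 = 8.28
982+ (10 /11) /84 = 453689 /462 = 982.01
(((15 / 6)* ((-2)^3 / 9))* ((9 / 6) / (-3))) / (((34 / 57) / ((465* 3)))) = 2598.53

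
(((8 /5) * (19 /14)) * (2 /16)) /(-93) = -19 /6510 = -0.00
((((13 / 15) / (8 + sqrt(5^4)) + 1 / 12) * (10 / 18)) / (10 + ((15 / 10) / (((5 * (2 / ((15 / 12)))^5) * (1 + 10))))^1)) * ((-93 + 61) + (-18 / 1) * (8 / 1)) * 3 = -3.21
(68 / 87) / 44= 17 / 957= 0.02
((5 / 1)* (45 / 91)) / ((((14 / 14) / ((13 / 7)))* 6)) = 75 / 98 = 0.77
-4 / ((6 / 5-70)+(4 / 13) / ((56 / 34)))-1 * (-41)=1281799 / 31219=41.06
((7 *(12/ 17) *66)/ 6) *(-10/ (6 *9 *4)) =-385/ 153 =-2.52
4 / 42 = 2 / 21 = 0.10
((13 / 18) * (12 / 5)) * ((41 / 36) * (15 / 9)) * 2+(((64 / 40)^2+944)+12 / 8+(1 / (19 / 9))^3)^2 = 8564831592039577949 / 9526790902500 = 899025.88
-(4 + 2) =-6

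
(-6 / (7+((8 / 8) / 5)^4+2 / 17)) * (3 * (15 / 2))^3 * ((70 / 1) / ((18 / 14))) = -3765234375 / 7204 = -522658.85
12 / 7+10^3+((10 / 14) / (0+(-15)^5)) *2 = 1064947498 / 1063125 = 1001.71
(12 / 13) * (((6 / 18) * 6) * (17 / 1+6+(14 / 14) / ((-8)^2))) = 4419 / 104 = 42.49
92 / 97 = 0.95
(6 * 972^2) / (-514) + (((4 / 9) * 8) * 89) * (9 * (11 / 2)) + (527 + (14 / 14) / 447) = 593050802 / 114879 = 5162.40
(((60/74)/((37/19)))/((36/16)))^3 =0.01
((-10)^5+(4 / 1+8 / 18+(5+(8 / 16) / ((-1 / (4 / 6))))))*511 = -459858098 / 9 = -51095344.22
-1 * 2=-2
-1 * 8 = -8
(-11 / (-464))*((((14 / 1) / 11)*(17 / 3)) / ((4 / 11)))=1309 / 2784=0.47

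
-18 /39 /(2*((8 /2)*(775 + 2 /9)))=-27 /362804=-0.00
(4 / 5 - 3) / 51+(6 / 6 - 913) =-232571 / 255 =-912.04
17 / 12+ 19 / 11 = 3.14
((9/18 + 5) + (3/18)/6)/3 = 199/108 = 1.84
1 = 1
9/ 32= 0.28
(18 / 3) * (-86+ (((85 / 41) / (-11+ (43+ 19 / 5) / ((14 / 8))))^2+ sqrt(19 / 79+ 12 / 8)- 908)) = -3043693864134 / 510353281+ 15 * sqrt(1738) / 79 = -5955.98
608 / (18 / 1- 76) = -304 / 29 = -10.48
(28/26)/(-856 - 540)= -7/9074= -0.00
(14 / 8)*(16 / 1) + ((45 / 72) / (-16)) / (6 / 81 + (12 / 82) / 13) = 4329197 / 157184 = 27.54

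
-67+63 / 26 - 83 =-3837 / 26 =-147.58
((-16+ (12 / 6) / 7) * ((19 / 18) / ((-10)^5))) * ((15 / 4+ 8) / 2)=9823 / 10080000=0.00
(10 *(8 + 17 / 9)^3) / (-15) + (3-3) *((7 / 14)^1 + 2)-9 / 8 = -11299187 / 17496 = -645.82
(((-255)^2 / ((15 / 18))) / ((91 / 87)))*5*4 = 1492002.20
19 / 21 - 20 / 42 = 3 / 7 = 0.43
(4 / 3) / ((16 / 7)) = 7 / 12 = 0.58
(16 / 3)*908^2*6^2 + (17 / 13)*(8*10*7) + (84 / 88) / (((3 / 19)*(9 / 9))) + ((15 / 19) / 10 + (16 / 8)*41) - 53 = 430095273209 / 2717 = 158297855.43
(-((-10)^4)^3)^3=-1000000000000000000000000000000000000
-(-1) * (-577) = -577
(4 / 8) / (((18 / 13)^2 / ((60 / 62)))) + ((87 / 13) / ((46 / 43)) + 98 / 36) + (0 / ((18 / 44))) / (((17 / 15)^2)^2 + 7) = 9240175 / 1001052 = 9.23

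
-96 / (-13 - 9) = 48 / 11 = 4.36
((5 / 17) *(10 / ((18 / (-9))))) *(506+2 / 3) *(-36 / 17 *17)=456000 / 17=26823.53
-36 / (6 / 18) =-108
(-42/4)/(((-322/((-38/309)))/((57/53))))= -1083/251114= -0.00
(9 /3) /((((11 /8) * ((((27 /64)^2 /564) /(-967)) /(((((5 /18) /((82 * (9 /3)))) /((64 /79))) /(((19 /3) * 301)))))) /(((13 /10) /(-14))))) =5974543744 /13162009707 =0.45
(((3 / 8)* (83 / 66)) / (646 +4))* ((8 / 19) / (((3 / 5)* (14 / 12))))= 83 / 190190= 0.00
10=10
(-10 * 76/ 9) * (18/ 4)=-380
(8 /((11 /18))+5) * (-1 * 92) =-18308 /11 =-1664.36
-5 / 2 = -2.50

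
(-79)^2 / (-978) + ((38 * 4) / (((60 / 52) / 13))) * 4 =33465947 / 4890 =6843.75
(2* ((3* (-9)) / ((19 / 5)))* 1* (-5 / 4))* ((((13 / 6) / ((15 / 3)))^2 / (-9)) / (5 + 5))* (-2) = 169 / 2280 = 0.07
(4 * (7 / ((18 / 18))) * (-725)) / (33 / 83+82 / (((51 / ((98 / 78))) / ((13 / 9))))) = -464021460 / 75787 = -6122.71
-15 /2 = -7.50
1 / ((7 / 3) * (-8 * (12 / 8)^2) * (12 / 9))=-1 / 56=-0.02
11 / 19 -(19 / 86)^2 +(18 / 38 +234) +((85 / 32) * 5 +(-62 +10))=220662107 / 1124192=196.29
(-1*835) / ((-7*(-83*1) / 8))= -6680 / 581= -11.50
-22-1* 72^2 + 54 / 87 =-150956 / 29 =-5205.38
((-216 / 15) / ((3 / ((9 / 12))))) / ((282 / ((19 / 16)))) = -57 / 3760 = -0.02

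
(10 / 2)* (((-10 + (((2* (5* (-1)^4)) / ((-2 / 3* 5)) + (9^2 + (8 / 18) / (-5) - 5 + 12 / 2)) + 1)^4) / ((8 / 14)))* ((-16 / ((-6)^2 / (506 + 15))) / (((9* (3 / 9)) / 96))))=-19514811802546709824 / 7381125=-2643880411528.96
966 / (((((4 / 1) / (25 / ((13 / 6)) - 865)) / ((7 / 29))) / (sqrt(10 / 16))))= -37512195 * sqrt(10) / 3016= -39331.56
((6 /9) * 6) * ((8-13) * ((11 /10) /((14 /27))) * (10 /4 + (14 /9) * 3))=-4257 /14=-304.07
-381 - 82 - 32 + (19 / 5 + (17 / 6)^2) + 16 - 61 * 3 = -650.17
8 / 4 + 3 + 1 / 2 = 11 / 2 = 5.50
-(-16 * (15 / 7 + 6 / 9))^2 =-891136 / 441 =-2020.72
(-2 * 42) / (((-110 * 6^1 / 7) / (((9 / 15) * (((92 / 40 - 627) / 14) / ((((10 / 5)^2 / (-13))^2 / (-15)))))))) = 66511809 / 17600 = 3779.08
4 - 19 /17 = 2.88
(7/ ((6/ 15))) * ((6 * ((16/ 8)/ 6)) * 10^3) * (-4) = -140000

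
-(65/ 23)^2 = -4225/ 529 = -7.99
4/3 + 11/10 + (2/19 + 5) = 4297/570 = 7.54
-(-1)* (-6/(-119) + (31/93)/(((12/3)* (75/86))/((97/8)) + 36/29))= 17723329/66029292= 0.27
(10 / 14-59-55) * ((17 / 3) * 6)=-26962 / 7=-3851.71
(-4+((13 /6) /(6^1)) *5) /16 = -79 /576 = -0.14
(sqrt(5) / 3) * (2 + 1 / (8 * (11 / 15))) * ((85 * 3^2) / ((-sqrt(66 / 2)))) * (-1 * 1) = 16235 * sqrt(165) / 968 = 215.44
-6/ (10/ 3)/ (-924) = 3/ 1540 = 0.00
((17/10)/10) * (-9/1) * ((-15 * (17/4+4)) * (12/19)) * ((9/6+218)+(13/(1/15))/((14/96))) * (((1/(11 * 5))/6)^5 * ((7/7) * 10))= 19499/40994800000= 0.00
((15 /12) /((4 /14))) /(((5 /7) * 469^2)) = 1 /35912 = 0.00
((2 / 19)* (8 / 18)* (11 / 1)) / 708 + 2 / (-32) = -29915 / 484272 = -0.06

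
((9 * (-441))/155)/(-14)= 567/310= 1.83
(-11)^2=121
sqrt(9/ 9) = 1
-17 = -17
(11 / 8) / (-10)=-11 / 80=-0.14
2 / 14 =0.14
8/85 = 0.09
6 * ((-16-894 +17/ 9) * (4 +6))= -163460/ 3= -54486.67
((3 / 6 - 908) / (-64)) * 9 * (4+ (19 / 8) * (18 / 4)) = 3838725 / 2048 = 1874.38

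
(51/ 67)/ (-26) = -51/ 1742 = -0.03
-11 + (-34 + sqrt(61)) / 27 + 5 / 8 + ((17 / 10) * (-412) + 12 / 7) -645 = -10246219 / 7560 + sqrt(61) / 27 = -1355.03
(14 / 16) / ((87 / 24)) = 7 / 29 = 0.24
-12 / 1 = -12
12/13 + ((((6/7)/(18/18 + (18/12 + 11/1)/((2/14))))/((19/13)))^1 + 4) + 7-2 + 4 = 1420983/102011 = 13.93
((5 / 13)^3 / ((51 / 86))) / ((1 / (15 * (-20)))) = -1075000 / 37349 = -28.78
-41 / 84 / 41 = -1 / 84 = -0.01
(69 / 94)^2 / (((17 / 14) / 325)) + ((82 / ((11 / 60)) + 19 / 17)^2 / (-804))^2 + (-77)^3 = -687718762527695908503863 / 1746120614155079184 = -393855.25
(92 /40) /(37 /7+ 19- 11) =161 /930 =0.17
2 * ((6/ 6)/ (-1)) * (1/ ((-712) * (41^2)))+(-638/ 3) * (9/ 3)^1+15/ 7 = -2663638629/ 4189052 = -635.86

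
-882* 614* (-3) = 1624644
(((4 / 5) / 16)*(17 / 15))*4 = 17 / 75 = 0.23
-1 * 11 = -11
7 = 7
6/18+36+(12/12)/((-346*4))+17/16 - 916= -7295935/8304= -878.60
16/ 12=4/ 3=1.33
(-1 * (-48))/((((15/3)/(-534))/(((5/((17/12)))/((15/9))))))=-922752/85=-10855.91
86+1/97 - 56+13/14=42015/1358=30.94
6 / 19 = 0.32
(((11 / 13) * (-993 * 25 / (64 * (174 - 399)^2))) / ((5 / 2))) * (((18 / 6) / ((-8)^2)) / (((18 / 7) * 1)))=-25487 / 539136000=-0.00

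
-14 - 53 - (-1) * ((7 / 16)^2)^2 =-4388511 / 65536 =-66.96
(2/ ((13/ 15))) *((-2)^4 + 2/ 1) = 540/ 13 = 41.54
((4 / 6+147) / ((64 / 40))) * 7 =646.04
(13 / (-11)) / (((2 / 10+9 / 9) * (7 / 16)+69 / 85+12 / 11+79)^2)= -66123200 / 370977228241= -0.00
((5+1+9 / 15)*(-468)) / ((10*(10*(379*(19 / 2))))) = -7722 / 900125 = -0.01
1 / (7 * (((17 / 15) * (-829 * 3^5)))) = -5 / 7990731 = -0.00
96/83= 1.16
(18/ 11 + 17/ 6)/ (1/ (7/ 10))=413/ 132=3.13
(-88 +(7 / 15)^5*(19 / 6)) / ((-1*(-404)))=-400630667 / 1840725000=-0.22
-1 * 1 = -1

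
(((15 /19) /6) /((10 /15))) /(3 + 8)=15 /836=0.02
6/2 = 3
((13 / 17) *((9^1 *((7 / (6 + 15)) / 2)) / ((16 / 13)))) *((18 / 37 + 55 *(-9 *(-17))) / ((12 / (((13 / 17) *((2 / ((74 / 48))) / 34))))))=2052259443 / 107614352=19.07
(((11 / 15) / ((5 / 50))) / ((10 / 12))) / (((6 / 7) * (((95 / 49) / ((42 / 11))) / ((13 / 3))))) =87.62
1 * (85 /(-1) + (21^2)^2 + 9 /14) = 194396.64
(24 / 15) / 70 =4 / 175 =0.02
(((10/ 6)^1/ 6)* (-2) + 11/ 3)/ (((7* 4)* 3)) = 1/ 27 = 0.04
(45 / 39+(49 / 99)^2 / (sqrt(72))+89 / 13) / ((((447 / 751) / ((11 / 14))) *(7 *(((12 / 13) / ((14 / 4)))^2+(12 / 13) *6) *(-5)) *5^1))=-1396109 / 129741750-304732519 *sqrt(2) / 11097590328000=-0.01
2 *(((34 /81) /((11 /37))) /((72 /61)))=38369 /16038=2.39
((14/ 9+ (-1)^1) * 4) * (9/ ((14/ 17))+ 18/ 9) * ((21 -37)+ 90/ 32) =-190955/ 504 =-378.88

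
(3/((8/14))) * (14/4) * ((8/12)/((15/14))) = 343/30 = 11.43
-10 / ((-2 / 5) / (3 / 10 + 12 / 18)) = 145 / 6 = 24.17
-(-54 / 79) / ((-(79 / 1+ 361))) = -27 / 17380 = -0.00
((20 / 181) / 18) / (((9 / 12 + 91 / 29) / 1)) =1160 / 734679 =0.00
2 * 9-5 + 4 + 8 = 25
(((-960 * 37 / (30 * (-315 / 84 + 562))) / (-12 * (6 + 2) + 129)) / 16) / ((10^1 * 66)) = -0.00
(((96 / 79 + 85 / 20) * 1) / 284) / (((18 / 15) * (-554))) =-8635 / 298309056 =-0.00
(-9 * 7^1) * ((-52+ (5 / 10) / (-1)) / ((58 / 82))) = 4676.12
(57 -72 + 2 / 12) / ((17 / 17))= -89 / 6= -14.83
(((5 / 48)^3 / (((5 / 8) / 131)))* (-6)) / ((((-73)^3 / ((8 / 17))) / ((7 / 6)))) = 22925 / 11427763392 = 0.00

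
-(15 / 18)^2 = -25 / 36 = -0.69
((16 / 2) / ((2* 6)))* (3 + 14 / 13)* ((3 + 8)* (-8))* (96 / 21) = -298496 / 273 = -1093.39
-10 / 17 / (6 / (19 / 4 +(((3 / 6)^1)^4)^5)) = -24903685 / 53477376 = -0.47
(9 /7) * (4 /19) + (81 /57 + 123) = 124.69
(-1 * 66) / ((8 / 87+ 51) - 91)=2871 / 1736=1.65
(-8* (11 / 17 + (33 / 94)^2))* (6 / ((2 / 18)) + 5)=-13653662 / 37553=-363.58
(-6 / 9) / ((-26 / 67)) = 67 / 39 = 1.72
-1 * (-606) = 606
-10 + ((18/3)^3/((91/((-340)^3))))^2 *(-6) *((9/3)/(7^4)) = -1297339106992326826810/19882681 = -65249706867616.44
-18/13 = -1.38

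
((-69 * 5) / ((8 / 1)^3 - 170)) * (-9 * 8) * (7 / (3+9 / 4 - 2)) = 38640 / 247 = 156.44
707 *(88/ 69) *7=435512/ 69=6311.77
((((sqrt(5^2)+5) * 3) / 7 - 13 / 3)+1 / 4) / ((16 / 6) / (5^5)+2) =53125 / 525224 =0.10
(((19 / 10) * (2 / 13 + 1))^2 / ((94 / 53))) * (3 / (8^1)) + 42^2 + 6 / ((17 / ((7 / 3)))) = 15260358751 / 8641984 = 1765.84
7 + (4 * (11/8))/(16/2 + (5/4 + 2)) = 337/45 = 7.49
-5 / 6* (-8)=20 / 3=6.67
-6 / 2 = -3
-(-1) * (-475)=-475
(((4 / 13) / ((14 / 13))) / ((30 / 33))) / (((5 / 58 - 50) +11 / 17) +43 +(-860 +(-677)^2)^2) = 10846 / 7222179844297845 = 0.00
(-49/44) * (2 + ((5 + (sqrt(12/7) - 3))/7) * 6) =-91/22 - 3 * sqrt(21)/11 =-5.39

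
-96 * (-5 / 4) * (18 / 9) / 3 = 80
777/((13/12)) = 9324/13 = 717.23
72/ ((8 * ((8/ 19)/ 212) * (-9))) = -1007/ 2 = -503.50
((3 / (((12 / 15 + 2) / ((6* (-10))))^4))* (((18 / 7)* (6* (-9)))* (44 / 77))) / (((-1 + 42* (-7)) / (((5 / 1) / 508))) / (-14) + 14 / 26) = -23438.37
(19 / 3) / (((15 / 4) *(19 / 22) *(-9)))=-88 / 405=-0.22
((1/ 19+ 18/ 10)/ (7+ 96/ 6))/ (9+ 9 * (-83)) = -88/ 806265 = -0.00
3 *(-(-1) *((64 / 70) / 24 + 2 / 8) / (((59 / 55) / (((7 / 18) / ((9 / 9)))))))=1331 / 4248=0.31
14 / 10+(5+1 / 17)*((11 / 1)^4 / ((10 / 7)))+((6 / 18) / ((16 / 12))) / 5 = 17628257 / 340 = 51847.81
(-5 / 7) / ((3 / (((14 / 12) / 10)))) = -1 / 36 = -0.03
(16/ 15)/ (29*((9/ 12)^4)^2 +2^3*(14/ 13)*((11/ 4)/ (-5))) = -13631488/ 23452809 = -0.58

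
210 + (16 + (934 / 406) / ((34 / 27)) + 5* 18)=2193641 / 6902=317.83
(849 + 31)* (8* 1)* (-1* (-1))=7040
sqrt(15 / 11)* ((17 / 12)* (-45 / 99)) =-85* sqrt(165) / 1452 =-0.75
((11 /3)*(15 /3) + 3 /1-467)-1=-1340 /3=-446.67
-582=-582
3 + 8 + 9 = 20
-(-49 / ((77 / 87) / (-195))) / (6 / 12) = -237510 / 11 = -21591.82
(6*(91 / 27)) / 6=91 / 27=3.37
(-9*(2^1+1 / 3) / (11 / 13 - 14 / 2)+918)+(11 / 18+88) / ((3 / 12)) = 918617 / 720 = 1275.86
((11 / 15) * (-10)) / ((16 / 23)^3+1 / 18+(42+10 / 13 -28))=-0.48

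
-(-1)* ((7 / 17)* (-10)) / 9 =-70 / 153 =-0.46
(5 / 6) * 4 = 10 / 3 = 3.33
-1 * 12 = -12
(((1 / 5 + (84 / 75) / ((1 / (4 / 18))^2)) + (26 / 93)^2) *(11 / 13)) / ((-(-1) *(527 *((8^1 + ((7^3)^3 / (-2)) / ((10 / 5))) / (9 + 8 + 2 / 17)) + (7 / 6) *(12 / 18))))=-2769663116 / 3048681560795907075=-0.00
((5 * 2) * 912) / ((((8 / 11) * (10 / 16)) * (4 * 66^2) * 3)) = 38 / 99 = 0.38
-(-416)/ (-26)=-16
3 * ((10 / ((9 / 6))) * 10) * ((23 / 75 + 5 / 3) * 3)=1184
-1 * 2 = -2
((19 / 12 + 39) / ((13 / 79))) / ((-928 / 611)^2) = 1104829141 / 10334208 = 106.91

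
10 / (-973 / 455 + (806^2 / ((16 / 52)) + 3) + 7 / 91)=325 / 68617833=0.00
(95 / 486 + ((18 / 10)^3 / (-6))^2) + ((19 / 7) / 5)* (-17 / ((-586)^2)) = 5203339736213 / 4563410906250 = 1.14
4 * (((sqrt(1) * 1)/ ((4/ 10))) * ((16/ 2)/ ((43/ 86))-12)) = 40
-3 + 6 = 3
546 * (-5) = -2730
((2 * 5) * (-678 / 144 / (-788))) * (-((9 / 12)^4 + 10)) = -1492165 / 2420736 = -0.62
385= 385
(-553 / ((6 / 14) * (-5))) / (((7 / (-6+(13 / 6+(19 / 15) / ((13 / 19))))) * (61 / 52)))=-854938 / 13725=-62.29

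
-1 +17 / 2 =15 / 2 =7.50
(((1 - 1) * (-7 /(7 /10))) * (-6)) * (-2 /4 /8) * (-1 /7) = 0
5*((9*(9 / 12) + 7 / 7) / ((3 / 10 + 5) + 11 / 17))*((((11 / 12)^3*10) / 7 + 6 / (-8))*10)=139589125 / 6114528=22.83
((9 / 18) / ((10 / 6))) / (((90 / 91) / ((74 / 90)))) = 3367 / 13500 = 0.25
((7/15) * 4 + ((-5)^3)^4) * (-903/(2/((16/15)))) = -8818359442424/75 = -117578125898.99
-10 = -10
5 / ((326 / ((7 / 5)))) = 7 / 326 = 0.02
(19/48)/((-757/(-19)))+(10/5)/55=92527/1998480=0.05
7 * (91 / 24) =637 / 24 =26.54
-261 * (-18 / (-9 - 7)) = -2349 / 8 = -293.62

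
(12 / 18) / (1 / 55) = 110 / 3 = 36.67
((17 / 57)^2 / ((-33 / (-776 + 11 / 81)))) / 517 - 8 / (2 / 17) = -68.00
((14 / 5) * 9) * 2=252 / 5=50.40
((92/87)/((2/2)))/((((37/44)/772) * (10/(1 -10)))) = -4687584/5365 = -873.73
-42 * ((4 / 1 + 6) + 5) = -630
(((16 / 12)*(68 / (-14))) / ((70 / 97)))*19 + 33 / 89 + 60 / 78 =-169.37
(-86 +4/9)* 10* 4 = -30800/9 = -3422.22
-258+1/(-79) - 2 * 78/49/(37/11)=-37089943/143227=-258.96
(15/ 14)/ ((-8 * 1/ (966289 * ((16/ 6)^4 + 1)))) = -6673593.18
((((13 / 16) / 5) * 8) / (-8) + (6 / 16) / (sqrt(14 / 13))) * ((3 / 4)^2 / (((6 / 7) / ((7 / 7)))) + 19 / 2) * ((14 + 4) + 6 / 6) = -16055 / 512 + 18525 * sqrt(182) / 3584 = 38.37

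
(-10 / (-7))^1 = 10 / 7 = 1.43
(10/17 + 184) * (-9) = -28242/17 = -1661.29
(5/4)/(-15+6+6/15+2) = -25/132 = -0.19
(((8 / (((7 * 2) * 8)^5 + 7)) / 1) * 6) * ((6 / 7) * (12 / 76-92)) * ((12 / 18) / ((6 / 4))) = -223360 / 2343914439587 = -0.00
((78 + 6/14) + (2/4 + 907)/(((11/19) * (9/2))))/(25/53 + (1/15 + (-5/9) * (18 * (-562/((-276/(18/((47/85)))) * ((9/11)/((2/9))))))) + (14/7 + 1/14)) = -46211387940/19212338737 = -2.41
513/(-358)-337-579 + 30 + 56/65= -20630517/23270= -886.57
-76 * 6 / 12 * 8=-304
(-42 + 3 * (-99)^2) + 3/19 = 557862/19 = 29361.16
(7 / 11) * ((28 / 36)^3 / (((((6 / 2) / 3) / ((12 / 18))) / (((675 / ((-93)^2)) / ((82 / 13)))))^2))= 253605625 / 12449006745219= 0.00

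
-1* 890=-890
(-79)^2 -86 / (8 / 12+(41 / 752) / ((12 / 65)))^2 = 463317066865 / 75359761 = 6148.07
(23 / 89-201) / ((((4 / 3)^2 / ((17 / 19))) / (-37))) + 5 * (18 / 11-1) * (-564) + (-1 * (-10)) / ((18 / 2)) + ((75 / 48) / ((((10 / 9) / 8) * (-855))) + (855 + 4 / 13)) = 2800.01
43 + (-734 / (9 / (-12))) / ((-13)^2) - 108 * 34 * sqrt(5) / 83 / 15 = 24737 / 507 - 1224 * sqrt(5) / 415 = 42.20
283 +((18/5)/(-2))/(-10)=14159/50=283.18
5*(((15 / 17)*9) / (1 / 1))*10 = 6750 / 17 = 397.06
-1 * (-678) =678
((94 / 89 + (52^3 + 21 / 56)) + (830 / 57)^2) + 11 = 325786052803 / 2313288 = 140832.47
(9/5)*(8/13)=72/65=1.11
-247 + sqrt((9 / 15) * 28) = -247 + 2 * sqrt(105) / 5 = -242.90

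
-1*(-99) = 99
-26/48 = -13/24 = -0.54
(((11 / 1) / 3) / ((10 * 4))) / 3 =0.03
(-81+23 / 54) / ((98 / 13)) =-56563 / 5292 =-10.69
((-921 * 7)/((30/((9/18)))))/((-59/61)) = 131089/1180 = 111.09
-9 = -9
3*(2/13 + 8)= 318/13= 24.46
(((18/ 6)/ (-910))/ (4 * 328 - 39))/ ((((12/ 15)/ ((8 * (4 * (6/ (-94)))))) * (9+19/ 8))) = 288/ 495460511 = 0.00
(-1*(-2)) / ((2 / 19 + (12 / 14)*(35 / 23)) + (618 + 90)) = 437 / 155006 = 0.00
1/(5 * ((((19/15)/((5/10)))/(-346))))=-519/19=-27.32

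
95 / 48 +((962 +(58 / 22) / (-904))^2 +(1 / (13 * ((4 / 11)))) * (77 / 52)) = 925440.68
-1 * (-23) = 23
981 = 981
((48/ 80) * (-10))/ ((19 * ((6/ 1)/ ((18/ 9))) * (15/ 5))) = -2/ 57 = -0.04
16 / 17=0.94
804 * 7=5628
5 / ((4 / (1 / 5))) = 1 / 4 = 0.25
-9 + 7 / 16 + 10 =23 / 16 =1.44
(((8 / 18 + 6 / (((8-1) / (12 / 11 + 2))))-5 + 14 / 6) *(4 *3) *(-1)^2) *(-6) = -2368 / 77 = -30.75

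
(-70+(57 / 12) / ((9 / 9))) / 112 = -261 / 448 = -0.58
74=74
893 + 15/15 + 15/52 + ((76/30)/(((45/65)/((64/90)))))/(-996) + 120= 79782812021/78659100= 1014.29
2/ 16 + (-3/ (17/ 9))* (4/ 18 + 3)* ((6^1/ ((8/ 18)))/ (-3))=3149/ 136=23.15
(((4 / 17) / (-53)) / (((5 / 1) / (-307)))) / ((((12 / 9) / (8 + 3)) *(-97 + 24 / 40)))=-0.02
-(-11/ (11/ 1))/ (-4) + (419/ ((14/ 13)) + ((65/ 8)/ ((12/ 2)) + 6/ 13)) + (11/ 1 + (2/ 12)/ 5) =2924161/ 7280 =401.67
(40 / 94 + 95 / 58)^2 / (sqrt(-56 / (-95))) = 31640625 * sqrt(1330) / 208070128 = 5.55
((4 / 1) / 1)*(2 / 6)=4 / 3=1.33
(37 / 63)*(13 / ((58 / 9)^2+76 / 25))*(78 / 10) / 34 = 844155 / 21480928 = 0.04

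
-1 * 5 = -5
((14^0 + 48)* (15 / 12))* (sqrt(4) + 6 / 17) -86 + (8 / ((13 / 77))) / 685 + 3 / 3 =8959997 / 151385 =59.19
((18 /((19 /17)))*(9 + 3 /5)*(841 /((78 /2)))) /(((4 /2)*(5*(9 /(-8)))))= -296.36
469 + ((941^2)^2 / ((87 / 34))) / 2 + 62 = 13329302269334 / 87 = 153210370911.89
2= 2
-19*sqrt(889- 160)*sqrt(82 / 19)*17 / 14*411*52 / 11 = -4904874*sqrt(1558) / 77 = -2514321.78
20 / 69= 0.29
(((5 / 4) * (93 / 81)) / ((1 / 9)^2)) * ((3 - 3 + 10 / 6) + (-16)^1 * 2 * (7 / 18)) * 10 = -75175 / 6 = -12529.17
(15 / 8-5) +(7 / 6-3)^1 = -119 / 24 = -4.96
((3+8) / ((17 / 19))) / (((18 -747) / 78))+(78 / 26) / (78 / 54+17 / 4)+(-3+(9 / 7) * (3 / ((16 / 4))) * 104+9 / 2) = 1197418867 / 11855970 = 101.00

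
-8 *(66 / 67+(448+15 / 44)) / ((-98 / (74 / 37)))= 2649226 / 36113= 73.36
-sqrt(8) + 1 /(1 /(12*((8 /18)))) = 16 /3-2*sqrt(2) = 2.50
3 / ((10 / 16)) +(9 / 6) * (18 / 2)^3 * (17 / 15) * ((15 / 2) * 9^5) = 10976913951 / 20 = 548845697.55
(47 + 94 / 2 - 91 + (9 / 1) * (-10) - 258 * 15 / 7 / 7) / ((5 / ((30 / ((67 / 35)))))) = -243990 / 469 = -520.23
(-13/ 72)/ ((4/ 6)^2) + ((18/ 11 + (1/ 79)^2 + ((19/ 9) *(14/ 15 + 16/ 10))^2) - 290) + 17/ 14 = -72574316362409/ 280260842400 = -258.95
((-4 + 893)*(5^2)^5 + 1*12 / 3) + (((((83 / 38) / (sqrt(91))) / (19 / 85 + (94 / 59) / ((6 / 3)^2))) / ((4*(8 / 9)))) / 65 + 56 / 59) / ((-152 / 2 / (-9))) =83249*sqrt(91) / 4209132928 + 9732119145235 / 1121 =8681640629.11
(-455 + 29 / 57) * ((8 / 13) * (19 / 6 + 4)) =-4455832 / 2223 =-2004.42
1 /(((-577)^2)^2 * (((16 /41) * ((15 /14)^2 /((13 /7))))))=3731 /99757547136900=0.00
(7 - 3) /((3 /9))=12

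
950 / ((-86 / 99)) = -47025 / 43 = -1093.60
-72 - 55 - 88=-215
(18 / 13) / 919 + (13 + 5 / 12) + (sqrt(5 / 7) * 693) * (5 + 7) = 7041.72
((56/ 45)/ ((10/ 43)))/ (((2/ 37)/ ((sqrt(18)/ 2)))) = 11137* sqrt(2)/ 75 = 210.00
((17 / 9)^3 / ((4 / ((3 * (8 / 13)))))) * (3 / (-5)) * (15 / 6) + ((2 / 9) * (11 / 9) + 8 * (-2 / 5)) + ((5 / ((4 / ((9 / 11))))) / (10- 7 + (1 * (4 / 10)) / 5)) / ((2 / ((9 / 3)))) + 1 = -217479793 / 35675640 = -6.10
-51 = -51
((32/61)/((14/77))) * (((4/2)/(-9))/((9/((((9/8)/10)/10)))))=-11/13725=-0.00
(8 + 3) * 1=11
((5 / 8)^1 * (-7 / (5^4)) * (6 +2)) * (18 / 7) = -18 / 125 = -0.14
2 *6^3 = 432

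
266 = 266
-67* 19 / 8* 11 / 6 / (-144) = 14003 / 6912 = 2.03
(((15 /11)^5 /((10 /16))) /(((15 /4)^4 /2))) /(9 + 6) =4096 /805255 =0.01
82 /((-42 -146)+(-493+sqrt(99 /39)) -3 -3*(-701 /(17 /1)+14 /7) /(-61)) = -131051807263 /1096241821346 -44090129*sqrt(429) /3288725464038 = -0.12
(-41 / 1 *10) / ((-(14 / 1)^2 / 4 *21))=410 / 1029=0.40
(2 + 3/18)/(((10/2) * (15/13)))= 169/450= 0.38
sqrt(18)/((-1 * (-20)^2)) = -3 * sqrt(2)/400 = -0.01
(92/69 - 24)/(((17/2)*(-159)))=8/477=0.02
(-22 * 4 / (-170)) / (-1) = -44 / 85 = -0.52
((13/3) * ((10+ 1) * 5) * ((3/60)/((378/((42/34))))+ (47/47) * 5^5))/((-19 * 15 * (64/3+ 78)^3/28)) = -1007585579/13496431920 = -0.07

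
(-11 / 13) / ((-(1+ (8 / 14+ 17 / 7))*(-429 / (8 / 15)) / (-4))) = 8 / 7605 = 0.00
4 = 4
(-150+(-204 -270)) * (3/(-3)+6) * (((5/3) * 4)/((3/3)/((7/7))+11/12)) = -249600/23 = -10852.17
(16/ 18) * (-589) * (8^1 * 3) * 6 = -75392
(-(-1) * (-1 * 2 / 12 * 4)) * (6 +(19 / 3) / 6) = -127 / 27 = -4.70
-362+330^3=35936638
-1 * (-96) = 96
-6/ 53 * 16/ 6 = -16/ 53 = -0.30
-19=-19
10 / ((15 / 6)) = 4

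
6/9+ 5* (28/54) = 88/27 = 3.26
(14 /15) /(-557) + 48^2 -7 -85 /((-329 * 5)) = 6314119544 /2748795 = 2297.05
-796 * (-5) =3980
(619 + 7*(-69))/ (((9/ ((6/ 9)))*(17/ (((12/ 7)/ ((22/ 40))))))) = 1.85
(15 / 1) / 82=0.18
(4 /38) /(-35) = -2 /665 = -0.00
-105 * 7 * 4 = -2940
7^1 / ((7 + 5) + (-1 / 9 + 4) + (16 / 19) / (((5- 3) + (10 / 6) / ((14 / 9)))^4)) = 4092304797 / 9294414221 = 0.44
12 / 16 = 3 / 4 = 0.75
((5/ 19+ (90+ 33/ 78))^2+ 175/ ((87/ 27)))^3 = 201085023172356159924815674325289/ 354450576652731301184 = 567314701731.65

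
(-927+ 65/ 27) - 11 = -25261/ 27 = -935.59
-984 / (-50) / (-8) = -123 / 50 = -2.46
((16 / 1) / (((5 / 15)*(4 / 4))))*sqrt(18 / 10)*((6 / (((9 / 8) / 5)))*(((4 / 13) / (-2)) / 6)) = -256*sqrt(5) / 13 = -44.03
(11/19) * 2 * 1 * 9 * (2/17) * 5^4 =247500/323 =766.25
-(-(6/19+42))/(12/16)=1072/19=56.42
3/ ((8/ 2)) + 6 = 27/ 4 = 6.75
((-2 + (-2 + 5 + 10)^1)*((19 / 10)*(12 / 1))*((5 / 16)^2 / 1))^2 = 9828225 / 16384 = 599.87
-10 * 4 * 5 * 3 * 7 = -4200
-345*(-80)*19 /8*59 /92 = 84075 /2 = 42037.50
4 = 4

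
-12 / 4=-3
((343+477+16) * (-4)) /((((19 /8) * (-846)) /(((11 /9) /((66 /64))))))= 22528 /11421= 1.97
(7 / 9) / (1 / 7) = 49 / 9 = 5.44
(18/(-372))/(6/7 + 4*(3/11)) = -77/3100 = -0.02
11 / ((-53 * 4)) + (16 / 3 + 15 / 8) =9103 / 1272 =7.16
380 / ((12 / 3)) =95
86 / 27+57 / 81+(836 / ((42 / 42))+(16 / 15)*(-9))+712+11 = 69898 / 45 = 1553.29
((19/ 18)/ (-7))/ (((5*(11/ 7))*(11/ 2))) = -19/ 5445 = -0.00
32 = 32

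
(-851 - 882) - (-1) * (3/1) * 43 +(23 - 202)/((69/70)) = -123206/69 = -1785.59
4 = 4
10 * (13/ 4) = 65/ 2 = 32.50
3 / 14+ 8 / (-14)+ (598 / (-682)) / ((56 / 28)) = -1899 / 2387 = -0.80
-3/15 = -1/5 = -0.20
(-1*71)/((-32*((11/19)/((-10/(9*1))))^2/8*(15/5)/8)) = 5126200/29403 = 174.34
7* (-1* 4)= -28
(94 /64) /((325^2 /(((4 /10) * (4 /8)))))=47 /16900000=0.00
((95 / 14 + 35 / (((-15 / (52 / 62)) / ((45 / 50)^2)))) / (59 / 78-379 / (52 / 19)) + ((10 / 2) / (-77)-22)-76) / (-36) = 41926390211 / 15385408500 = 2.73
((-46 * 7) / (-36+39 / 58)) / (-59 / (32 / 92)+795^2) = 149408 / 10357373307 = 0.00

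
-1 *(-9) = 9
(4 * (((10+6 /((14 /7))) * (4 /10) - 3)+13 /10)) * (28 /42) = 28 /3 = 9.33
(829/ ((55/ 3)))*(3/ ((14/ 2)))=7461/ 385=19.38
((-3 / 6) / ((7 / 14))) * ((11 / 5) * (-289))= 3179 / 5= 635.80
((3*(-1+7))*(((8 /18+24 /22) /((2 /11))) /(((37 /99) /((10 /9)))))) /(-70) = -1672 /259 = -6.46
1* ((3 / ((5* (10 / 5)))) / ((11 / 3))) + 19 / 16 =1117 / 880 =1.27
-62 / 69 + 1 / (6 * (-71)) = -8827 / 9798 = -0.90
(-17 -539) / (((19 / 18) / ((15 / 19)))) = -150120 / 361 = -415.84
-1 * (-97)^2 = -9409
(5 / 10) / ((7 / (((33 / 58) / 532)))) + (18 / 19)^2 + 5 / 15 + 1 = 54932057 / 24623088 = 2.23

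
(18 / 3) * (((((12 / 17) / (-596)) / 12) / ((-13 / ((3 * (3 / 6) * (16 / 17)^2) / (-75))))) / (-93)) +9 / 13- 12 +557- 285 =1922676879639 / 7375272775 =260.69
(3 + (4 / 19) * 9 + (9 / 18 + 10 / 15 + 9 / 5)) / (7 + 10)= 4481 / 9690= 0.46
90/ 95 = 18/ 19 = 0.95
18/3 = 6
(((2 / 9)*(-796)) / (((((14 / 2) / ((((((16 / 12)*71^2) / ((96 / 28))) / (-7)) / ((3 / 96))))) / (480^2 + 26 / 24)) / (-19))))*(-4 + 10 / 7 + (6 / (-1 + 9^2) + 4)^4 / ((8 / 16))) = -259183822651138446996871 / 476280000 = -544183721027837.51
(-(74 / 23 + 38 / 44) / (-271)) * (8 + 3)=2065 / 12466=0.17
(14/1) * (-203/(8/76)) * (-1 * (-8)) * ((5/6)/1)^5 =-84371875/972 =-86802.34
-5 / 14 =-0.36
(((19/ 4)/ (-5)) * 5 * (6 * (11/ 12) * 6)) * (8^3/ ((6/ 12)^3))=-642048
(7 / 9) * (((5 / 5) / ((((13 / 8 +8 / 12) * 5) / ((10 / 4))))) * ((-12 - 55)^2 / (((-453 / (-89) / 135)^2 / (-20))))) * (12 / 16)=-2016102822300 / 250811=-8038334.93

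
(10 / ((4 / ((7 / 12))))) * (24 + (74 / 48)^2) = 531755 / 13824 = 38.47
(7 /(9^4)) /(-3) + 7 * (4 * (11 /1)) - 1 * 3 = 6003308 /19683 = 305.00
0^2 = 0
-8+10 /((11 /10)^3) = -648 /1331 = -0.49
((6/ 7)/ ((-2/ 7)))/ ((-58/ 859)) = 2577/ 58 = 44.43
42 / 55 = 0.76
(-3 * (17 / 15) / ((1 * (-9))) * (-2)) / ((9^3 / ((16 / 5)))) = -544 / 164025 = -0.00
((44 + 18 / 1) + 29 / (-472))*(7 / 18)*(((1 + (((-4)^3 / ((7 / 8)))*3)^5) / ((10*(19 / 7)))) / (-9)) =16663564911842700181 / 332210592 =50159643651.11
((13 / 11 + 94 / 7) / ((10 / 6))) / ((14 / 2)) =675 / 539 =1.25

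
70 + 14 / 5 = 364 / 5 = 72.80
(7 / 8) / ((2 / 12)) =21 / 4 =5.25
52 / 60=13 / 15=0.87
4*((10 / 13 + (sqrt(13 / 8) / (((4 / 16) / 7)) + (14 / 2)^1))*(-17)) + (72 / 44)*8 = -476*sqrt(26) - 73676 / 143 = -2942.35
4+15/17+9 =236/17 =13.88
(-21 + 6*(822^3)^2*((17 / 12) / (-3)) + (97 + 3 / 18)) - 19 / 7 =-36709449062181203891 / 42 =-874034501480504854.55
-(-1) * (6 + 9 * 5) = 51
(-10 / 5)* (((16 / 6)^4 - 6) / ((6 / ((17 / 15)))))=-12274 / 729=-16.84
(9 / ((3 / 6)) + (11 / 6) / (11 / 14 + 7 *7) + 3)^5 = 164691460871510481671168 / 39973314829931451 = 4120035.12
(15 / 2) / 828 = 5 / 552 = 0.01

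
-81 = -81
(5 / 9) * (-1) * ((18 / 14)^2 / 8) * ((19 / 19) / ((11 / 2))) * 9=-405 / 2156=-0.19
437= 437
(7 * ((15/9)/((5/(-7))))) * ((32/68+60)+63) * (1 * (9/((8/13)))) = -4011189/136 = -29494.04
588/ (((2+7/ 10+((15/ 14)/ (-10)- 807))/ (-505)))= 369.14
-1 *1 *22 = -22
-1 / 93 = -0.01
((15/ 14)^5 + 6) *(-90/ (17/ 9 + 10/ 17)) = -27445806315/ 101917648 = -269.29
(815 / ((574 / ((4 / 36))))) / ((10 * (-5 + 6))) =163 / 10332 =0.02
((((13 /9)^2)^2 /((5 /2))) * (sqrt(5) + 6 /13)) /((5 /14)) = 123032 /54675 + 799708 * sqrt(5) /164025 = 13.15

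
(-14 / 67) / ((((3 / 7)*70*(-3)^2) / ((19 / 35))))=-19 / 45225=-0.00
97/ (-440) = -97/ 440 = -0.22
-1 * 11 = -11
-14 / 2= -7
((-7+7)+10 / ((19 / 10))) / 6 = 50 / 57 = 0.88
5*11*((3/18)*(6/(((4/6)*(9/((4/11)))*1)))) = 10/3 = 3.33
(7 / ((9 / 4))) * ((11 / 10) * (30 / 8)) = 77 / 6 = 12.83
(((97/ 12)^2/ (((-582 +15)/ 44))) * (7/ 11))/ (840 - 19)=-9409/ 2394036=-0.00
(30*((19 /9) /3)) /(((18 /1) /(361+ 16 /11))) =42085 /99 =425.10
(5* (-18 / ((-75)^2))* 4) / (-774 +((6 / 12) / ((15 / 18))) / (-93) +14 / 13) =3224 / 38936325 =0.00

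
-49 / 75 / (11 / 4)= -196 / 825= -0.24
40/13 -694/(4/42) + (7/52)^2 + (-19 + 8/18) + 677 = -161237207/24336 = -6625.46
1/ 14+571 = 7995/ 14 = 571.07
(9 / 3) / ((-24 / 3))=-3 / 8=-0.38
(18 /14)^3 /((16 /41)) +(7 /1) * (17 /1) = 682961 /5488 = 124.45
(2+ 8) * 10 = 100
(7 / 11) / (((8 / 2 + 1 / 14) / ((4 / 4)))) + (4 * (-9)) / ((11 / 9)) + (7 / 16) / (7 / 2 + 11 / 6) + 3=-382547 / 14592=-26.22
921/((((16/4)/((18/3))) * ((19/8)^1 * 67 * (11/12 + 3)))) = 132624/59831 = 2.22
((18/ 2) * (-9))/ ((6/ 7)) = -189/ 2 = -94.50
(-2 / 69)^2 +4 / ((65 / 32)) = 609668 / 309465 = 1.97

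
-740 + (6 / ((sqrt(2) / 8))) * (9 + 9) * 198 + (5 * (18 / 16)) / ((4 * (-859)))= -20341165 / 27488 + 85536 * sqrt(2)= 120226.17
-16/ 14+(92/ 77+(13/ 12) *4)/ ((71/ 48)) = 14184/ 5467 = 2.59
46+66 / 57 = 896 / 19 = 47.16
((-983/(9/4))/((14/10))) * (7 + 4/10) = -145484/63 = -2309.27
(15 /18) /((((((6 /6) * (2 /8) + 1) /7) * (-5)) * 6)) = -7 /45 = -0.16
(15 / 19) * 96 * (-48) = -69120 / 19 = -3637.89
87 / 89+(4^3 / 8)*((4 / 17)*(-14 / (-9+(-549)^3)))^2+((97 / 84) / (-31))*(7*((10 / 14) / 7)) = 1017241398189572165880301 / 1069743699305783220043836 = 0.95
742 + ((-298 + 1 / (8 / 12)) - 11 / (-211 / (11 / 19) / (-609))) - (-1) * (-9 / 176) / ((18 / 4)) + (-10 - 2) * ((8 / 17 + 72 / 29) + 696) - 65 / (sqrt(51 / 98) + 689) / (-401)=-25828860987334667356727 / 3244696375915707592 - 455 * sqrt(102) / 18655565407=-7960.33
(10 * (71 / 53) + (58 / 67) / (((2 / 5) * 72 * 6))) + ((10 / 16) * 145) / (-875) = 713966509 / 53691120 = 13.30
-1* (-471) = 471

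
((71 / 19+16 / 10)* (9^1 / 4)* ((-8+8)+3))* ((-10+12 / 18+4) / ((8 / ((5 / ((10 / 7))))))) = -31941 / 380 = -84.06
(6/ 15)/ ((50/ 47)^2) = 2209/ 6250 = 0.35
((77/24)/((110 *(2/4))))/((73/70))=49/876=0.06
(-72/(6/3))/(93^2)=-4/961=-0.00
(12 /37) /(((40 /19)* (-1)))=-57 /370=-0.15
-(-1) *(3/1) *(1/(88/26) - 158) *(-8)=41634/11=3784.91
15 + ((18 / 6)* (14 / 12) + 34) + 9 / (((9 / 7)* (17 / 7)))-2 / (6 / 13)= 5207 / 102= 51.05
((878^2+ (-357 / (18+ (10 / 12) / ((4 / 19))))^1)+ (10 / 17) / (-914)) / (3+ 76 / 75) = 1989160885125 / 10356077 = 192076.68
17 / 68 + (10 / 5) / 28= 9 / 28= 0.32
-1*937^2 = -877969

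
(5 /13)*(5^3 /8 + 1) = 665 /104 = 6.39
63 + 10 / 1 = 73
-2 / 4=-1 / 2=-0.50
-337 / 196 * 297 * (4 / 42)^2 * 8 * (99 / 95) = -38.61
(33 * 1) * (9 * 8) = 2376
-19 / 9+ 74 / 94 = -560 / 423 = -1.32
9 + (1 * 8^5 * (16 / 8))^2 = 4294967305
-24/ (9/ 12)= -32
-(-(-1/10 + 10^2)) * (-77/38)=-202.43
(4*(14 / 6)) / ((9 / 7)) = 196 / 27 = 7.26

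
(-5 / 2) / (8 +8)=-0.16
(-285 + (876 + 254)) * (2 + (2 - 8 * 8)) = -50700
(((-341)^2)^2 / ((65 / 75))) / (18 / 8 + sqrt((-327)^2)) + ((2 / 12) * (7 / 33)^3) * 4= 29154834875442422 / 615277377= 47384864.07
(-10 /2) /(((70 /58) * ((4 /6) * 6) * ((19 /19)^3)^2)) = -29 /28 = -1.04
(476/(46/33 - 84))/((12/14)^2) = -64141/8178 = -7.84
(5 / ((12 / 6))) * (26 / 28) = 65 / 28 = 2.32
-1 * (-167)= 167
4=4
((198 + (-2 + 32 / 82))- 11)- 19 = 6822 / 41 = 166.39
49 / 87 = 0.56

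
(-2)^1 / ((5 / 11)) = -4.40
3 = 3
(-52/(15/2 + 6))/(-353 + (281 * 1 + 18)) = 52/729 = 0.07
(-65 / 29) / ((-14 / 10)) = 325 / 203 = 1.60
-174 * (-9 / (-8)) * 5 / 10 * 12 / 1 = -2349 / 2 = -1174.50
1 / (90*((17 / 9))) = 1 / 170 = 0.01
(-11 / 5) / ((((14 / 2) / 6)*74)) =-33 / 1295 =-0.03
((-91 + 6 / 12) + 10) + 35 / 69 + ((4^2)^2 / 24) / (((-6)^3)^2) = -4023704 / 50301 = -79.99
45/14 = 3.21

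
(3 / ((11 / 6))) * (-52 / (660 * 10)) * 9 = -351 / 3025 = -0.12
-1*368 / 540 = -92 / 135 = -0.68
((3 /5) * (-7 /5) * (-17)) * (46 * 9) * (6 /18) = 49266 /25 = 1970.64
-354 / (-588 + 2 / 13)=2301 / 3821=0.60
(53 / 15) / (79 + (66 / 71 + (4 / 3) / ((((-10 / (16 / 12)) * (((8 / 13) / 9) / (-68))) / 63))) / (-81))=-33867 / 560939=-0.06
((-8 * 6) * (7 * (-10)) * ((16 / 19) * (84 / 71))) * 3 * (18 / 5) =48771072 / 1349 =36153.50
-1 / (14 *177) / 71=-1 / 175938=-0.00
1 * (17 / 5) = 17 / 5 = 3.40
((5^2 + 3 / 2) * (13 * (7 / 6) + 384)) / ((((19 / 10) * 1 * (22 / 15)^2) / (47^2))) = 105149780625 / 18392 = 5717147.71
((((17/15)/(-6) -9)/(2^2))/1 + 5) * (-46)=-124.33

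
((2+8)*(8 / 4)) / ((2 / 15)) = 150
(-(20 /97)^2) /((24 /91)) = -4550 /28227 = -0.16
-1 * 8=-8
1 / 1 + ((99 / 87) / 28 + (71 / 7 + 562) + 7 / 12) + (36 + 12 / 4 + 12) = 624.77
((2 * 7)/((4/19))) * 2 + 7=140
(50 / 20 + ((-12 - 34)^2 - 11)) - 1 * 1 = 4213 / 2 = 2106.50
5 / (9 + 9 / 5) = 25 / 54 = 0.46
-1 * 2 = -2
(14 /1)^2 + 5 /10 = 393 /2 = 196.50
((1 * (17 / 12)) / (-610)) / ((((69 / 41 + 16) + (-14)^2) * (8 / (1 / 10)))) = -697 / 5130441600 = -0.00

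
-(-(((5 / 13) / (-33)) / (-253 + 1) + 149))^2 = -259470788961409 / 11687339664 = -22201.01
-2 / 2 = -1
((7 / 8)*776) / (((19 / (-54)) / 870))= -31899420 / 19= -1678916.84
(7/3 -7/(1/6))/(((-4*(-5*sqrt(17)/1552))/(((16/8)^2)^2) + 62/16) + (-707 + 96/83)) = 25446312640*sqrt(17)/392478569240427597 + 7392696104303104/130826189746809199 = 0.06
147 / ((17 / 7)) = 1029 / 17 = 60.53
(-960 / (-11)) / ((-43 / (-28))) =26880 / 473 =56.83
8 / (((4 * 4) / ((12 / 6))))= 1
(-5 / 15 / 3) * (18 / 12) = -1 / 6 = -0.17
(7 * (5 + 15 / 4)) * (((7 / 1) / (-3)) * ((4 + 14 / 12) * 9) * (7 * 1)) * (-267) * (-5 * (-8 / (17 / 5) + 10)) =-32293750125 / 68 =-474908090.07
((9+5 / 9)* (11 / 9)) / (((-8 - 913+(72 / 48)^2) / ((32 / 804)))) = -30272 / 59832675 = -0.00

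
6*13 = 78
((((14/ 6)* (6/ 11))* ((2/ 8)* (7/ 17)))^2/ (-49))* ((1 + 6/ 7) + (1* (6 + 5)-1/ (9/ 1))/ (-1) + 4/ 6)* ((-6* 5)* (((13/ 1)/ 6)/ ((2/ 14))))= -98735/ 74052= -1.33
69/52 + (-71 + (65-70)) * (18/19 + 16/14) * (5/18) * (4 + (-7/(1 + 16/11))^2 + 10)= -332758091/341172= -975.34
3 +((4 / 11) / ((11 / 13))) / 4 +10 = 1586 / 121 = 13.11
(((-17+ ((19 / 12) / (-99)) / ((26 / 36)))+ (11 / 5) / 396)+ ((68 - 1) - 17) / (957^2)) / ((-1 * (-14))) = -1.22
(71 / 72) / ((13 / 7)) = 497 / 936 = 0.53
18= 18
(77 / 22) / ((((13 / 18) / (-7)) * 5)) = -441 / 65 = -6.78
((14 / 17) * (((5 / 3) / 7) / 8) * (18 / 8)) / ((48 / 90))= 225 / 2176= 0.10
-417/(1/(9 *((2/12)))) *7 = -8757/2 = -4378.50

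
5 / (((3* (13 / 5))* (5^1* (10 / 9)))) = 3 / 26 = 0.12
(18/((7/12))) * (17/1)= 3672/7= 524.57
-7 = -7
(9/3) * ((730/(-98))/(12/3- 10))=365/98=3.72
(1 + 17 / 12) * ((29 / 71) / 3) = 841 / 2556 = 0.33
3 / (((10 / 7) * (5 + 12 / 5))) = 21 / 74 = 0.28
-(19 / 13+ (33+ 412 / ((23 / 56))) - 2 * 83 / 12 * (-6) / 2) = -645297 / 598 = -1079.09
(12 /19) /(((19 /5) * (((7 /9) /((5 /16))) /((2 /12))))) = 225 /20216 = 0.01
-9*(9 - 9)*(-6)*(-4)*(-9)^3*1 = 0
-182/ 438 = -91/ 219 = -0.42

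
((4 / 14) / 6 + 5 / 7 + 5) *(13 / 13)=121 / 21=5.76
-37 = -37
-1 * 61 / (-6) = 61 / 6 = 10.17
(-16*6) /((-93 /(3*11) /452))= 477312 /31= 15397.16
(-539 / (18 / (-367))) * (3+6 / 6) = 395626 / 9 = 43958.44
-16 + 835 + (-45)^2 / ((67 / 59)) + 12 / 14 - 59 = 1193167 / 469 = 2544.07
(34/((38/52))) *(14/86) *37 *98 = 22437688/817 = 27463.51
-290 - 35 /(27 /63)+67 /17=-18754 /51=-367.73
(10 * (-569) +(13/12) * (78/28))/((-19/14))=318471/76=4190.41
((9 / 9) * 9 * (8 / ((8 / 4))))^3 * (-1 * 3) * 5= -699840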